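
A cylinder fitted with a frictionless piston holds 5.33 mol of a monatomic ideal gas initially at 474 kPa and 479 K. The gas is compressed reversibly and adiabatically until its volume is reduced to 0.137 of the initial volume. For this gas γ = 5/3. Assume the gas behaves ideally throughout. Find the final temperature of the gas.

1800 K

V₁ = nRT₁/P₁ = 5.33×8.314×479/474 = 44.8 L.
Adiabatic: TV^(γ−1) = const ⇒ T₂ = 479×(7.30)^0.667 = 1800 K; PV^γ = const ⇒ P₂ = 13000 kPa.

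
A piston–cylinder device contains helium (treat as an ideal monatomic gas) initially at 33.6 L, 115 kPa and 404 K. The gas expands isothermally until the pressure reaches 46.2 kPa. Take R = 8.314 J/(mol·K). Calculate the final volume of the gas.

Isothermal: T stays 404 K; PV = const ⇒ V₂ = 83.6 L, P₂ = 46.2 kPa.

83.6 L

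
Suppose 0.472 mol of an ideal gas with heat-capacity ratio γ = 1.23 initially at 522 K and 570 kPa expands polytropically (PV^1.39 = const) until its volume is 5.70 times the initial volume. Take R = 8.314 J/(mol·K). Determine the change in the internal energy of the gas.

-4390 J

V₁ = nRT₁/P₁ = 0.472×8.314×522/570 = 3.59 L.
Polytropic n=1.39: T₂ = T₁(V₁/V₂)^(n−1) = 522×(0.175)^0.39 = 265 K; P₂ = P₁(V₁/V₂)^n = 50.7 kPa.
For an ideal gas ΔU = nCvΔT with Cv = R/(γ−1) = 36.1 J/(mol·K).
ΔU = 0.472×36.1×(265−522) = -4390 J.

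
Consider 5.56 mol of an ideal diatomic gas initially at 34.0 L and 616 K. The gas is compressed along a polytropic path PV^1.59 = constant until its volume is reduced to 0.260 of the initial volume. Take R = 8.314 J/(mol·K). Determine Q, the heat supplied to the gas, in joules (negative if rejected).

P₁ = nRT₁/V₁ = 5.56×8.314×616/34.0 = 838 kPa.
Polytropic n=1.59: T₂ = T₁(V₁/V₂)^(n−1) = 616×(3.85)^0.59 = 1360 K; P₂ = P₁(V₁/V₂)^n = 7130 kPa.
W = (P₁V₁−P₂V₂)/(n−1) = (838×34.0−7130×8.84)/0.59 = -58600 J.
ΔU = nCvΔT = 5.56×20.8×(1360−616) = 86400 J.
Q = ΔU + W = 27800 J.

27800 J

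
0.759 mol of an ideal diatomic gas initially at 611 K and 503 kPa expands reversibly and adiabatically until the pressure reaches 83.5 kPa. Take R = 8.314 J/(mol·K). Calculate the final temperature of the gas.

V₁ = nRT₁/P₁ = 0.759×8.314×611/503 = 7.67 L.
Adiabatic: T₂/T₁ = (P₂/P₁)^((γ−1)/γ) ⇒ T₂ = 611×(0.166)^0.286 = 366 K; V₂ = 27.6 L.

366 K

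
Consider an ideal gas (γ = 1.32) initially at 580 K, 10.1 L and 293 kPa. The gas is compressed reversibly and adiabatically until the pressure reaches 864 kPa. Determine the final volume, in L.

4.45 L

Adiabatic: T₂/T₁ = (P₂/P₁)^((γ−1)/γ) ⇒ T₂ = 580×(2.95)^0.242 = 754 K; V₂ = 4.45 L.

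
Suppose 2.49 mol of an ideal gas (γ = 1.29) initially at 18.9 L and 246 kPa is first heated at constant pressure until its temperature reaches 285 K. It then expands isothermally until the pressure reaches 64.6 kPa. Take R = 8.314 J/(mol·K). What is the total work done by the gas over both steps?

9140 J

T₁ = P₁V₁/(nR) = 246×18.9/(2.49×8.314) = 225 K.
Step 1 — Isobaric: P stays 246 kPa; V/T = const ⇒ T₂ = 285 K, V₂ = 24.0 L.
W = PΔV = 246×(24.0−18.9) kPa·L = 1250 J.
ΔU = nCvΔT = 2.49×28.7×(285−225) = 4310 J.
Q = ΔU + W = nCpΔT = 5560 J.
State after step 1: P = 246 kPa, V = 24.0 L, T = 285 K.
Step 2 — Isothermal: T stays 285 K; PV = const ⇒ V₂ = 91.3 L, P₂ = 64.6 kPa.
ΔU = 0 (ideal gas, T constant).
W = nRT ln(V₂/V₁) = 2.49×8.314×285×ln(3.81) = 7890 J.
Q = ΔU + W = 7890 J.
Net over both steps: W = 9140 J, Q = 13500 J, ΔU = 4310 J.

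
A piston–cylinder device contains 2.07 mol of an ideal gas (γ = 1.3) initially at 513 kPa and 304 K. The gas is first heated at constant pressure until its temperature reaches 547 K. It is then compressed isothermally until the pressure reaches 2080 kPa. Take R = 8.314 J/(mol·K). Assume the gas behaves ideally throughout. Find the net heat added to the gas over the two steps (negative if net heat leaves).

4940 J

V₁ = nRT₁/P₁ = 2.07×8.314×304/513 = 10.2 L.
Step 1 — Isobaric: P stays 513 kPa; V/T = const ⇒ T₂ = 547 K, V₂ = 18.4 L.
W = PΔV = 513×(18.4−10.2) kPa·L = 4180 J.
ΔU = nCvΔT = 2.07×27.7×(547−304) = 13900 J.
Q = ΔU + W = nCpΔT = 18100 J.
State after step 1: P = 513 kPa, V = 18.4 L, T = 547 K.
Step 2 — Isothermal: T stays 547 K; PV = const ⇒ V₂ = 4.53 L, P₂ = 2080 kPa.
ΔU = 0 (ideal gas, T constant).
W = nRT ln(V₂/V₁) = 2.07×8.314×547×ln(0.247) = -13200 J.
Q = ΔU + W = -13200 J.
Net over both steps: W = -9000 J, Q = 4940 J, ΔU = 13900 J.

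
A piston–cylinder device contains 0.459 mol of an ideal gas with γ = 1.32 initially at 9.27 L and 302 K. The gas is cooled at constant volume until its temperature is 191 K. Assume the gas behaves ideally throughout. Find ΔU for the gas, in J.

-1320 J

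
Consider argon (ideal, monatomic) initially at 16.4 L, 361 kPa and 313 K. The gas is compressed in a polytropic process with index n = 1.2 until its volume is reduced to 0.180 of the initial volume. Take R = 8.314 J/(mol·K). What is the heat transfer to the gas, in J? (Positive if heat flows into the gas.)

-8480 J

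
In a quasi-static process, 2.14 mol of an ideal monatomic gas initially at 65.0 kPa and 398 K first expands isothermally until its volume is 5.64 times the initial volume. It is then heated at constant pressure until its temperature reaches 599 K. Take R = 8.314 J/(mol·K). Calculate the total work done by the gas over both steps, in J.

V₁ = nRT₁/P₁ = 2.14×8.314×398/65.0 = 109 L.
Step 1 — Isothermal: T stays 398 K; PV = const ⇒ V₂ = 614 L, P₂ = 11.5 kPa.
ΔU = 0 (ideal gas, T constant).
W = nRT ln(V₂/V₁) = 2.14×8.314×398×ln(5.64) = 12200 J.
Q = ΔU + W = 12200 J.
State after step 1: P = 11.5 kPa, V = 614 L, T = 398 K.
Step 2 — Isobaric: P stays 11.5 kPa; V/T = const ⇒ T₂ = 599 K, V₂ = 925 L.
W = PΔV = 11.5×(925−614) kPa·L = 3580 J.
ΔU = nCvΔT = 2.14×12.5×(599−398) = 5360 J.
Q = ΔU + W = nCpΔT = 8940 J.
Net over both steps: W = 15800 J, Q = 21200 J, ΔU = 5360 J.

15800 J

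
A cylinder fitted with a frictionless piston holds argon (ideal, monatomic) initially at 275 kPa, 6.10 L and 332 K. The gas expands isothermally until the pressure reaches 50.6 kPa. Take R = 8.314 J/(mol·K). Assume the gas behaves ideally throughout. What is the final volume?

Isothermal: T stays 332 K; PV = const ⇒ V₂ = 33.2 L, P₂ = 50.6 kPa.

33.2 L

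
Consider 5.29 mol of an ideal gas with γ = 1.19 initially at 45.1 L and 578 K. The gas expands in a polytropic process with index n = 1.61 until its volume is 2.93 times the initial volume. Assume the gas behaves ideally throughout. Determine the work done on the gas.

-20000 J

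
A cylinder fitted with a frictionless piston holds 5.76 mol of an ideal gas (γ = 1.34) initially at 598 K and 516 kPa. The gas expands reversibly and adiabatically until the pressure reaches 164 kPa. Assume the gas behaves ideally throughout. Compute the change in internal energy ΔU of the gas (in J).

-21300 J

V₁ = nRT₁/P₁ = 5.76×8.314×598/516 = 55.5 L.
Adiabatic: T₂/T₁ = (P₂/P₁)^((γ−1)/γ) ⇒ T₂ = 598×(0.318)^0.254 = 447 K; V₂ = 131 L.
For an ideal gas ΔU = nCvΔT with Cv = R/(γ−1) = 24.5 J/(mol·K).
ΔU = 5.76×24.5×(447−598) = -21300 J.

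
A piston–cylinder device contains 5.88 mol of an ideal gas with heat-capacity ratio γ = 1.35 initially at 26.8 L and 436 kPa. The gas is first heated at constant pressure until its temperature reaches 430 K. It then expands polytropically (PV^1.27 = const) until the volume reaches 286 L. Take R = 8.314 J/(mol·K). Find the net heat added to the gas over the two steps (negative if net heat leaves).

T₁ = P₁V₁/(nR) = 436×26.8/(5.88×8.314) = 239 K.
Step 1 — Isobaric: P stays 436 kPa; V/T = const ⇒ T₂ = 430 K, V₂ = 48.2 L.
W = PΔV = 436×(48.2−26.8) kPa·L = 9340 J.
ΔU = nCvΔT = 5.88×23.8×(430−239) = 26700 J.
Q = ΔU + W = nCpΔT = 36000 J.
State after step 1: P = 436 kPa, V = 48.2 L, T = 430 K.
Step 2 — Polytropic n=1.27: T₂ = T₁(V₁/V₂)^(n−1) = 430×(0.169)^0.27 = 266 K; P₂ = P₁(V₁/V₂)^n = 45.4 kPa.
W = (P₁V₁−P₂V₂)/(n−1) = (436×48.2−45.4×286)/0.27 = 29700 J.
ΔU = nCvΔT = 5.88×23.8×(266−430) = -22900 J.
Q = ΔU + W = 6790 J.
Net over both steps: W = 39000 J, Q = 42800 J, ΔU = 3750 J.

42800 J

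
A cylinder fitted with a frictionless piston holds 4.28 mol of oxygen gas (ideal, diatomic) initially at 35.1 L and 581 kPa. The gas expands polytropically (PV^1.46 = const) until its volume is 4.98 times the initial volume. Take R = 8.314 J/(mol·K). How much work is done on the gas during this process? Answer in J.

T₁ = P₁V₁/(nR) = 581×35.1/(4.28×8.314) = 573 K.
Polytropic n=1.46: T₂ = T₁(V₁/V₂)^(n−1) = 573×(0.201)^0.46 = 274 K; P₂ = P₁(V₁/V₂)^n = 55.7 kPa.
W = (P₁V₁−P₂V₂)/(n−1) = (581×35.1−55.7×175)/0.46 = 23100 J.
Work done on the gas = −W_by = -23100 J.

-23100 J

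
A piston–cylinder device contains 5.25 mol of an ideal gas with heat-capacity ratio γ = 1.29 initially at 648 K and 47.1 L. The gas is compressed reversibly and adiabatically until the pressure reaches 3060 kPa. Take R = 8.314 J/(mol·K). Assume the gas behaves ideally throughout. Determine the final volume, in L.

P₁ = nRT₁/V₁ = 5.25×8.314×648/47.1 = 601 kPa.
Adiabatic: T₂/T₁ = (P₂/P₁)^((γ−1)/γ) ⇒ T₂ = 648×(5.10)^0.225 = 934 K; V₂ = 13.3 L.

13.3 L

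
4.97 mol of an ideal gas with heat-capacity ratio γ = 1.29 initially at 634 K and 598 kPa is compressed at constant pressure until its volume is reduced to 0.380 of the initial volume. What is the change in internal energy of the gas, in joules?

V₁ = nRT₁/P₁ = 4.97×8.314×634/598 = 43.8 L.
Isobaric: P stays 598 kPa; V/T = const ⇒ T₂ = 241 K, V₂ = 16.6 L.
For an ideal gas ΔU = nCvΔT with Cv = R/(γ−1) = 28.7 J/(mol·K).
ΔU = 4.97×28.7×(241−634) = -56000 J.

-56000 J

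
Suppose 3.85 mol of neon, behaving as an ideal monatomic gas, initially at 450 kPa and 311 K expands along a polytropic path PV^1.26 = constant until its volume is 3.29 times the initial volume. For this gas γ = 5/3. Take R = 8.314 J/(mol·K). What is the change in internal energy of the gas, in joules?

V₁ = nRT₁/P₁ = 3.85×8.314×311/450 = 22.1 L.
Polytropic n=1.26: T₂ = T₁(V₁/V₂)^(n−1) = 311×(0.304)^0.26 = 228 K; P₂ = P₁(V₁/V₂)^n = 100 kPa.
For an ideal gas ΔU = nCvΔT with Cv = (3/2)R = 12.5 J/(mol·K).
ΔU = 3.85×12.5×(228−311) = -3980 J.

-3980 J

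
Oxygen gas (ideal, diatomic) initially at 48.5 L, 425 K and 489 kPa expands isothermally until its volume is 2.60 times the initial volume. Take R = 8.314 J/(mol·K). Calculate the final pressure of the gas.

188 kPa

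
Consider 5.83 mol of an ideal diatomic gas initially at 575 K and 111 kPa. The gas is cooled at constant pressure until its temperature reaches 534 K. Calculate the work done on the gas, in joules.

V₁ = nRT₁/P₁ = 5.83×8.314×575/111 = 251 L.
Isobaric: P stays 111 kPa; V/T = const ⇒ T₂ = 534 K, V₂ = 233 L.
W = PΔV = 111×(233−251) kPa·L = -1990 J.
Work done on the gas = −W_by = 1990 J.

1990 J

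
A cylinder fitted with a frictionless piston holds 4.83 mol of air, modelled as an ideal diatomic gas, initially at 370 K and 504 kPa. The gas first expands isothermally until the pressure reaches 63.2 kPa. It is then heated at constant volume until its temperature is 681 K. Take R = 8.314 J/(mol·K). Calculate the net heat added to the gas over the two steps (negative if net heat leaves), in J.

V₁ = nRT₁/P₁ = 4.83×8.314×370/504 = 29.5 L.
Step 1 — Isothermal: T stays 370 K; PV = const ⇒ V₂ = 235 L, P₂ = 63.2 kPa.
ΔU = 0 (ideal gas, T constant).
W = nRT ln(V₂/V₁) = 4.83×8.314×370×ln(7.97) = 30800 J.
Q = ΔU + W = 30800 J.
State after step 1: P = 63.2 kPa, V = 235 L, T = 370 K.
Step 2 — Isochoric: V stays 235 L; P/T = const ⇒ T₂ = 681 K, P₂ = 116 kPa.
W = 0 (no volume change).
ΔU = nCvΔT = 4.83×20.8×(681−370) = 31200 J.
Q = ΔU = 31200 J.
Net over both steps: W = 30800 J, Q = 62100 J, ΔU = 31200 J.

62100 J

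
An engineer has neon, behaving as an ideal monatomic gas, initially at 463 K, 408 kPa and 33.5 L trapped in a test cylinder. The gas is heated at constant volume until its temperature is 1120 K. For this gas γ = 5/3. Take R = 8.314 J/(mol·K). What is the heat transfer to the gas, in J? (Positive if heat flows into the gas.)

n = P₁V₁/(RT₁) = 408×33.5/(8.314×463) = 3.55 mol.
Isochoric: V stays 33.5 L; P/T = const ⇒ T₂ = 1120 K, P₂ = 987 kPa.
W = 0 (no volume change).
ΔU = nCvΔT = 3.55×12.5×(1120−463) = 29100 J.
Q = ΔU = 29100 J.

29100 J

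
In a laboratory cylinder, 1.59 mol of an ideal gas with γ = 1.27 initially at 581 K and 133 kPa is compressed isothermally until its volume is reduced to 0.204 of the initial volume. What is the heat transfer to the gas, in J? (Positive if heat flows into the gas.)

-12200 J

V₁ = nRT₁/P₁ = 1.59×8.314×581/133 = 57.7 L.
Isothermal: T stays 581 K; PV = const ⇒ V₂ = 11.8 L, P₂ = 652 kPa.
ΔU = 0 (ideal gas, T constant).
W = nRT ln(V₂/V₁) = 1.59×8.314×581×ln(0.204) = -12200 J.
Q = ΔU + W = -12200 J.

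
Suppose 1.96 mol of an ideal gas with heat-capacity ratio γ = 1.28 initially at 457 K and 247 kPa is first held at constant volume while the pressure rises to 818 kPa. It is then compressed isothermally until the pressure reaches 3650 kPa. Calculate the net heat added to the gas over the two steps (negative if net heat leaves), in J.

24600 J

V₁ = nRT₁/P₁ = 1.96×8.314×457/247 = 30.1 L.
Step 1 — Isochoric: V stays 30.1 L; P/T = const ⇒ T₂ = 1510 K, P₂ = 818 kPa.
W = 0 (no volume change).
ΔU = nCvΔT = 1.96×29.7×(1510−457) = 61500 J.
Q = ΔU = 61500 J.
State after step 1: P = 818 kPa, V = 30.1 L, T = 1510 K.
Step 2 — Isothermal: T stays 1510 K; PV = const ⇒ V₂ = 6.76 L, P₂ = 3650 kPa.
ΔU = 0 (ideal gas, T constant).
W = nRT ln(V₂/V₁) = 1.96×8.314×1510×ln(0.224) = -36900 J.
Q = ΔU + W = -36900 J.
Net over both steps: W = -36900 J, Q = 24600 J, ΔU = 61500 J.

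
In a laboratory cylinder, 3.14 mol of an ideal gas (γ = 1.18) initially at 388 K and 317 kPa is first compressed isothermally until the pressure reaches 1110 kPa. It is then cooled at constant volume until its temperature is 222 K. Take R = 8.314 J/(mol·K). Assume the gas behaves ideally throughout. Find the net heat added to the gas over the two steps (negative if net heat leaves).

-36800 J

V₁ = nRT₁/P₁ = 3.14×8.314×388/317 = 32.0 L.
Step 1 — Isothermal: T stays 388 K; PV = const ⇒ V₂ = 9.13 L, P₂ = 1110 kPa.
ΔU = 0 (ideal gas, T constant).
W = nRT ln(V₂/V₁) = 3.14×8.314×388×ln(0.286) = -12700 J.
Q = ΔU + W = -12700 J.
State after step 1: P = 1110 kPa, V = 9.13 L, T = 388 K.
Step 2 — Isochoric: V stays 9.13 L; P/T = const ⇒ T₂ = 222 K, P₂ = 635 kPa.
W = 0 (no volume change).
ΔU = nCvΔT = 3.14×46.2×(222−388) = -24100 J.
Q = ΔU = -24100 J.
Net over both steps: W = -12700 J, Q = -36800 J, ΔU = -24100 J.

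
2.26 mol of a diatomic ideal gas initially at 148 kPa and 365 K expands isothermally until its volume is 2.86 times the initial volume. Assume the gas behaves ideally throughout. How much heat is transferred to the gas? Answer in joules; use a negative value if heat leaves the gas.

V₁ = nRT₁/P₁ = 2.26×8.314×365/148 = 46.3 L.
Isothermal: T stays 365 K; PV = const ⇒ V₂ = 133 L, P₂ = 51.7 kPa.
ΔU = 0 (ideal gas, T constant).
W = nRT ln(V₂/V₁) = 2.26×8.314×365×ln(2.86) = 7210 J.
Q = ΔU + W = 7210 J.

7210 J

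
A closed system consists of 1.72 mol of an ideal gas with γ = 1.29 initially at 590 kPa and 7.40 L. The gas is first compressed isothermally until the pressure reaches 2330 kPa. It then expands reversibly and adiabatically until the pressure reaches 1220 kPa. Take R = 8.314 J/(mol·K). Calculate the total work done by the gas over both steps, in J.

-3960 J

T₁ = P₁V₁/(nR) = 590×7.40/(1.72×8.314) = 305 K.
Step 1 — Isothermal: T stays 305 K; PV = const ⇒ V₂ = 1.87 L, P₂ = 2330 kPa.
ΔU = 0 (ideal gas, T constant).
W = nRT ln(V₂/V₁) = 1.72×8.314×305×ln(0.253) = -6000 J.
Q = ΔU + W = -6000 J.
State after step 1: P = 2330 kPa, V = 1.87 L, T = 305 K.
Step 2 — Adiabatic: T₂/T₁ = (P₂/P₁)^((γ−1)/γ) ⇒ T₂ = 305×(0.524)^0.225 = 264 K; V₂ = 3.09 L.
ΔU = nCvΔT = 1.72×28.7×(264−305) = -2040 J.
Q = 0 for an adiabatic process, so W = −ΔU = 2040 J.
Net over both steps: W = -3960 J, Q = -6000 J, ΔU = -2040 J.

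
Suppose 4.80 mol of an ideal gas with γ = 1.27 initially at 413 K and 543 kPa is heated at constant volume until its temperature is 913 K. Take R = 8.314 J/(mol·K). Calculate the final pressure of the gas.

1200 kPa

V₁ = nRT₁/P₁ = 4.80×8.314×413/543 = 30.4 L.
Isochoric: V stays 30.4 L; P/T = const ⇒ T₂ = 913 K, P₂ = 1200 kPa.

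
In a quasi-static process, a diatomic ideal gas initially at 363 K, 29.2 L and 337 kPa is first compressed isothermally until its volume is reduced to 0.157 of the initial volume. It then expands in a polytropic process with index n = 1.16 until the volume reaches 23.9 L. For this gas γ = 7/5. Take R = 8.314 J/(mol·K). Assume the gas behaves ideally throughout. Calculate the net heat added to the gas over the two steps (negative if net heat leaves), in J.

n = P₁V₁/(RT₁) = 337×29.2/(8.314×363) = 3.26 mol.
Step 1 — Isothermal: T stays 363 K; PV = const ⇒ V₂ = 4.58 L, P₂ = 2150 kPa.
ΔU = 0 (ideal gas, T constant).
W = nRT ln(V₂/V₁) = 3.26×8.314×363×ln(0.157) = -18200 J.
Q = ΔU + W = -18200 J.
State after step 1: P = 2150 kPa, V = 4.58 L, T = 363 K.
Step 2 — Polytropic n=1.16: T₂ = T₁(V₁/V₂)^(n−1) = 363×(0.192)^0.16 = 279 K; P₂ = P₁(V₁/V₂)^n = 316 kPa.
W = (P₁V₁−P₂V₂)/(n−1) = (2150×4.58−316×23.9)/0.16 = 14300 J.
ΔU = nCvΔT = 3.26×20.8×(279−363) = -5710 J.
Q = ΔU + W = 8570 J.
Net over both steps: W = -3940 J, Q = -9650 J, ΔU = -5710 J.

-9650 J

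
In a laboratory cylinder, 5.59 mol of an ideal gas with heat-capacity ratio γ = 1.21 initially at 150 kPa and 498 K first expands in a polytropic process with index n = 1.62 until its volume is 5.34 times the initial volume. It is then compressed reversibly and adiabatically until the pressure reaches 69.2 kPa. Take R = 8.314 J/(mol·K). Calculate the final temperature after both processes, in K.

247 K

V₁ = nRT₁/P₁ = 5.59×8.314×498/150 = 154 L.
Step 1 — Polytropic n=1.62: T₂ = T₁(V₁/V₂)^(n−1) = 498×(0.187)^0.62 = 176 K; P₂ = P₁(V₁/V₂)^n = 9.94 kPa.
W = (P₁V₁−P₂V₂)/(n−1) = (150×154−9.94×824)/0.62 = 24100 J.
ΔU = nCvΔT = 5.59×39.6×(176−498) = -71200 J.
Q = ΔU + W = -47100 J.
State after step 1: P = 9.94 kPa, V = 824 L, T = 176 K.
Step 2 — Adiabatic: T₂/T₁ = (P₂/P₁)^((γ−1)/γ) ⇒ T₂ = 176×(6.96)^0.174 = 247 K; V₂ = 166 L.
ΔU = nCvΔT = 5.59×39.6×(247−176) = 15600 J.
Q = 0 for an adiabatic process, so W = −ΔU = -15600 J.
Net over both steps: W = 8500 J, Q = -47100 J, ΔU = -55600 J.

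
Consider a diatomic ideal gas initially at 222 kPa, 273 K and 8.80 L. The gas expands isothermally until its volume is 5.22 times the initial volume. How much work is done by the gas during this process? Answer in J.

3230 J

n = P₁V₁/(RT₁) = 222×8.80/(8.314×273) = 0.861 mol.
Isothermal: T stays 273 K; PV = const ⇒ V₂ = 45.9 L, P₂ = 42.5 kPa.
W = nRT ln(V₂/V₁) = 0.861×8.314×273×ln(5.22) = 3230 J.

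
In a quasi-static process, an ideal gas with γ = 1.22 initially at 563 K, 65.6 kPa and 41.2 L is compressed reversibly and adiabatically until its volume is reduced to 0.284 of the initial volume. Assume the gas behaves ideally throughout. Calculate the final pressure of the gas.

305 kPa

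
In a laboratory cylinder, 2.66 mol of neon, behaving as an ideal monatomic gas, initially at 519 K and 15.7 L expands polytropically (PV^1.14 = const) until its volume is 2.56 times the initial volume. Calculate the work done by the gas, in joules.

P₁ = nRT₁/V₁ = 2.66×8.314×519/15.7 = 731 kPa.
Polytropic n=1.14: T₂ = T₁(V₁/V₂)^(n−1) = 519×(0.391)^0.14 = 455 K; P₂ = P₁(V₁/V₂)^n = 250 kPa.
W = (P₁V₁−P₂V₂)/(n−1) = (731×15.7−250×40.2)/0.14 = 10100 J.

10100 J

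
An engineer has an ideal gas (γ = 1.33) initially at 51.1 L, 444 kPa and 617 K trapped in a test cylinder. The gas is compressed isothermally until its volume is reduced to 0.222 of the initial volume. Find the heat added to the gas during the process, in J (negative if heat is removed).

n = P₁V₁/(RT₁) = 444×51.1/(8.314×617) = 4.42 mol.
Isothermal: T stays 617 K; PV = const ⇒ V₂ = 11.3 L, P₂ = 2000 kPa.
ΔU = 0 (ideal gas, T constant).
W = nRT ln(V₂/V₁) = 4.42×8.314×617×ln(0.222) = -34100 J.
Q = ΔU + W = -34100 J.

-34100 J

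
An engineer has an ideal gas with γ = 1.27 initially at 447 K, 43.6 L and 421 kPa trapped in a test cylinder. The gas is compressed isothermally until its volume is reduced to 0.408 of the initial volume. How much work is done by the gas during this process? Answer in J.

-16500 J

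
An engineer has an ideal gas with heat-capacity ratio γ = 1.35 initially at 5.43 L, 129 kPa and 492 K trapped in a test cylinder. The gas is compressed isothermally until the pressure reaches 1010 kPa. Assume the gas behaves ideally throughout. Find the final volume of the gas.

Isothermal: T stays 492 K; PV = const ⇒ V₂ = 0.694 L, P₂ = 1010 kPa.

0.694 L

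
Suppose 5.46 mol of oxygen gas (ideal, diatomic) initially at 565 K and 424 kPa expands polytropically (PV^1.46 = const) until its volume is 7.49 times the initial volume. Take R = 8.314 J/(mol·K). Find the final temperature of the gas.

224 K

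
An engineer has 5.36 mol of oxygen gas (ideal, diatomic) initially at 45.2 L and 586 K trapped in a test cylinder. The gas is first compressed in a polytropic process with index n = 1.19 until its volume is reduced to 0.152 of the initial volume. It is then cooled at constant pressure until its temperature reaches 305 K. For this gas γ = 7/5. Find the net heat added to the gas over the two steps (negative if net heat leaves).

P₁ = nRT₁/V₁ = 5.36×8.314×586/45.2 = 578 kPa.
Step 1 — Polytropic n=1.19: T₂ = T₁(V₁/V₂)^(n−1) = 586×(6.58)^0.19 = 838 K; P₂ = P₁(V₁/V₂)^n = 5440 kPa.
W = (P₁V₁−P₂V₂)/(n−1) = (578×45.2−5440×6.87)/0.19 = -59200 J.
ΔU = nCvΔT = 5.36×20.8×(838−586) = 28100 J.
Q = ΔU + W = -31100 J.
State after step 1: P = 5440 kPa, V = 6.87 L, T = 838 K.
Step 2 — Isobaric: P stays 5440 kPa; V/T = const ⇒ T₂ = 305 K, V₂ = 2.50 L.
W = PΔV = 5440×(2.50−6.87) kPa·L = -23800 J.
ΔU = nCvΔT = 5.36×20.8×(305−838) = -59400 J.
Q = ΔU + W = nCpΔT = -83200 J.
Net over both steps: W = -82900 J, Q = -114000 J, ΔU = -31300 J.

-114000 J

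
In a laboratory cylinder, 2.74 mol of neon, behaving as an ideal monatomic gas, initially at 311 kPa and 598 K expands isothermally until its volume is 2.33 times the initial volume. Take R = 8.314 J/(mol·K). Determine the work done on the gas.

-11500 J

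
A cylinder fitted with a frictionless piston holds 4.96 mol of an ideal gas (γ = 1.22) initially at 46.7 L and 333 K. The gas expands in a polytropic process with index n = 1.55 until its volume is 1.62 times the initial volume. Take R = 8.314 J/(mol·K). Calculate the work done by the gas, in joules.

P₁ = nRT₁/V₁ = 4.96×8.314×333/46.7 = 294 kPa.
Polytropic n=1.55: T₂ = T₁(V₁/V₂)^(n−1) = 333×(0.617)^0.55 = 255 K; P₂ = P₁(V₁/V₂)^n = 139 kPa.
W = (P₁V₁−P₂V₂)/(n−1) = (294×46.7−139×75.7)/0.55 = 5820 J.

5820 J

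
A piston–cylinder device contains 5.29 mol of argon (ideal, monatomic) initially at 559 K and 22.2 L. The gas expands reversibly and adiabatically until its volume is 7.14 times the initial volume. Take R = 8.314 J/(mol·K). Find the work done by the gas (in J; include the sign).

P₁ = nRT₁/V₁ = 5.29×8.314×559/22.2 = 1110 kPa.
Adiabatic: TV^(γ−1) = const ⇒ T₂ = 559×(0.140)^0.667 = 151 K; PV^γ = const ⇒ P₂ = 41.8 kPa.
ΔU = nCvΔT = 5.29×12.5×(151−559) = -26900 J.
Q = 0 for an adiabatic process, so W = −ΔU = 26900 J.

26900 J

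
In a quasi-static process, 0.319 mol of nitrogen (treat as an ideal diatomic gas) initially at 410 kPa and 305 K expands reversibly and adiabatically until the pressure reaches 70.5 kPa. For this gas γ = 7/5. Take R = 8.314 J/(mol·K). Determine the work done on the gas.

-799 J

V₁ = nRT₁/P₁ = 0.319×8.314×305/410 = 1.97 L.
Adiabatic: T₂/T₁ = (P₂/P₁)^((γ−1)/γ) ⇒ T₂ = 305×(0.172)^0.286 = 184 K; V₂ = 6.94 L.
ΔU = nCvΔT = 0.319×20.8×(184−305) = -799 J.
Q = 0 for an adiabatic process, so W = −ΔU = 799 J.
Work done on the gas = −W_by = -799 J.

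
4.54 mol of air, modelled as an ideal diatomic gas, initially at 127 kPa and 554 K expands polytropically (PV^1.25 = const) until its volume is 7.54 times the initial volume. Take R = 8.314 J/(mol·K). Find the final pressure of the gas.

10.2 kPa

V₁ = nRT₁/P₁ = 4.54×8.314×554/127 = 165 L.
Polytropic n=1.25: T₂ = T₁(V₁/V₂)^(n−1) = 554×(0.133)^0.25 = 334 K; P₂ = P₁(V₁/V₂)^n = 10.2 kPa.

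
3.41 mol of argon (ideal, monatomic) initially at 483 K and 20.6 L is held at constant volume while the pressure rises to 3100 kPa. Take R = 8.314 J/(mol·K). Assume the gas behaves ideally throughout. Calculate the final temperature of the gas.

2250 K

P₁ = nRT₁/V₁ = 3.41×8.314×483/20.6 = 665 kPa.
Isochoric: V stays 20.6 L; P/T = const ⇒ T₂ = 2250 K, P₂ = 3100 kPa.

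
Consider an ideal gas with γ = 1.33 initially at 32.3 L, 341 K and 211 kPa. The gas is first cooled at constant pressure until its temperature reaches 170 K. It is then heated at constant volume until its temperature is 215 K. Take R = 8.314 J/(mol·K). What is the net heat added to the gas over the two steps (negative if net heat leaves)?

-11000 J

n = P₁V₁/(RT₁) = 211×32.3/(8.314×341) = 2.40 mol.
Step 1 — Isobaric: P stays 211 kPa; V/T = const ⇒ T₂ = 170 K, V₂ = 16.1 L.
W = PΔV = 211×(16.1−32.3) kPa·L = -3420 J.
ΔU = nCvΔT = 2.40×25.2×(170−341) = -10400 J.
Q = ΔU + W = nCpΔT = -13800 J.
State after step 1: P = 211 kPa, V = 16.1 L, T = 170 K.
Step 2 — Isochoric: V stays 16.1 L; P/T = const ⇒ T₂ = 215 K, P₂ = 267 kPa.
W = 0 (no volume change).
ΔU = nCvΔT = 2.40×25.2×(215−170) = 2730 J.
Q = ΔU = 2730 J.
Net over both steps: W = -3420 J, Q = -11000 J, ΔU = -7630 J.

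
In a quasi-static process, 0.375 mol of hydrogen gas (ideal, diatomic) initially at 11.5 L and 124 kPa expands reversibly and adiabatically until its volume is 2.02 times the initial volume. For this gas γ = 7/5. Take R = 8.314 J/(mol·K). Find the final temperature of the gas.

T₁ = P₁V₁/(nR) = 124×11.5/(0.375×8.314) = 457 K.
Adiabatic: TV^(γ−1) = const ⇒ T₂ = 457×(0.495)^0.400 = 345 K; PV^γ = const ⇒ P₂ = 46.3 kPa.

345 K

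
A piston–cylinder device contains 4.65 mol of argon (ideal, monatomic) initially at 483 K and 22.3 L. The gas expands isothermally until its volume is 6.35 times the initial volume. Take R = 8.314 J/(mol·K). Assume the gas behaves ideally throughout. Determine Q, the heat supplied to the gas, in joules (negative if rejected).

34500 J

P₁ = nRT₁/V₁ = 4.65×8.314×483/22.3 = 837 kPa.
Isothermal: T stays 483 K; PV = const ⇒ V₂ = 142 L, P₂ = 132 kPa.
ΔU = 0 (ideal gas, T constant).
W = nRT ln(V₂/V₁) = 4.65×8.314×483×ln(6.35) = 34500 J.
Q = ΔU + W = 34500 J.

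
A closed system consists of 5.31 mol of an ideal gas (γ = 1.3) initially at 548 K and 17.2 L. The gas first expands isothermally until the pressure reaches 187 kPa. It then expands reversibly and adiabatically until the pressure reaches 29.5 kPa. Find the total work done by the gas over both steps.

P₁ = nRT₁/V₁ = 5.31×8.314×548/17.2 = 1410 kPa.
Step 1 — Isothermal: T stays 548 K; PV = const ⇒ V₂ = 129 L, P₂ = 187 kPa.
ΔU = 0 (ideal gas, T constant).
W = nRT ln(V₂/V₁) = 5.31×8.314×548×ln(7.52) = 48800 J.
Q = ΔU + W = 48800 J.
State after step 1: P = 187 kPa, V = 129 L, T = 548 K.
Step 2 — Adiabatic: T₂/T₁ = (P₂/P₁)^((γ−1)/γ) ⇒ T₂ = 548×(0.158)^0.231 = 358 K; V₂ = 536 L.
ΔU = nCvΔT = 5.31×27.7×(358−548) = -28000 J.
Q = 0 for an adiabatic process, so W = −ΔU = 28000 J.
Net over both steps: W = 76800 J, Q = 48800 J, ΔU = -28000 J.

76800 J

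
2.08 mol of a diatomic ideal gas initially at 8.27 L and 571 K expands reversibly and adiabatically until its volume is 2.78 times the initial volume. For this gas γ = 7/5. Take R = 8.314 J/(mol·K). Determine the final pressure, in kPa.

P₁ = nRT₁/V₁ = 2.08×8.314×571/8.27 = 1190 kPa.
Adiabatic: TV^(γ−1) = const ⇒ T₂ = 571×(0.360)^0.400 = 379 K; PV^γ = const ⇒ P₂ = 285 kPa.

285 kPa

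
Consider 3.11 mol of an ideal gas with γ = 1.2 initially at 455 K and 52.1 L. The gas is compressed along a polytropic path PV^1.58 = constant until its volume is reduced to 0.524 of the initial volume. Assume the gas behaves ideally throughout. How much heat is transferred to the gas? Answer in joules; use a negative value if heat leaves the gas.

17500 J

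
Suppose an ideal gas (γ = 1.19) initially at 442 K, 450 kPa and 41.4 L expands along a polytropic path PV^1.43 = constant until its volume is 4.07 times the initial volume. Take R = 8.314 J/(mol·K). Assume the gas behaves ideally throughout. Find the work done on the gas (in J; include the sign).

-19600 J

n = P₁V₁/(RT₁) = 450×41.4/(8.314×442) = 5.07 mol.
Polytropic n=1.43: T₂ = T₁(V₁/V₂)^(n−1) = 442×(0.246)^0.43 = 242 K; P₂ = P₁(V₁/V₂)^n = 60.5 kPa.
W = (P₁V₁−P₂V₂)/(n−1) = (450×41.4−60.5×168)/0.43 = 19600 J.
Work done on the gas = −W_by = -19600 J.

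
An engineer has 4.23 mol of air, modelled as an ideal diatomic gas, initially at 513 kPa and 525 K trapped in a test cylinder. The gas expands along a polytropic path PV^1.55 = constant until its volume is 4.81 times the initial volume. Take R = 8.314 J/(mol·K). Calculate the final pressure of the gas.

V₁ = nRT₁/P₁ = 4.23×8.314×525/513 = 36.0 L.
Polytropic n=1.55: T₂ = T₁(V₁/V₂)^(n−1) = 525×(0.208)^0.55 = 221 K; P₂ = P₁(V₁/V₂)^n = 45.0 kPa.

45.0 kPa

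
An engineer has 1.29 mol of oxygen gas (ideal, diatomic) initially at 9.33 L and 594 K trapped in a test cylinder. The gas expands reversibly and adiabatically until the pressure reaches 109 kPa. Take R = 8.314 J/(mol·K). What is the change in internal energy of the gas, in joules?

-6500 J

P₁ = nRT₁/V₁ = 1.29×8.314×594/9.33 = 683 kPa.
Adiabatic: T₂/T₁ = (P₂/P₁)^((γ−1)/γ) ⇒ T₂ = 594×(0.160)^0.286 = 352 K; V₂ = 34.6 L.
For an ideal gas ΔU = nCvΔT with Cv = (5/2)R = 20.8 J/(mol·K).
ΔU = 1.29×20.8×(352−594) = -6500 J.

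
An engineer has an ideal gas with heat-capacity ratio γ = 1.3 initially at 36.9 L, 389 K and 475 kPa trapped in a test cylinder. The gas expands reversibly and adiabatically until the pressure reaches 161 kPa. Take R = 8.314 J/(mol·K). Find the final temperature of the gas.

Adiabatic: T₂/T₁ = (P₂/P₁)^((γ−1)/γ) ⇒ T₂ = 389×(0.339)^0.231 = 303 K; V₂ = 84.8 L.

303 K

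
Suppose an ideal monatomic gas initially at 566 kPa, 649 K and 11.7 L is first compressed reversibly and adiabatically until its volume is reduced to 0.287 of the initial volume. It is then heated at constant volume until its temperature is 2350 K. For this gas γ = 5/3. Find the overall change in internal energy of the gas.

26000 J

n = P₁V₁/(RT₁) = 566×11.7/(8.314×649) = 1.23 mol.
Step 1 — Adiabatic: TV^(γ−1) = const ⇒ T₂ = 649×(3.48)^0.667 = 1490 K; PV^γ = const ⇒ P₂ = 4530 kPa.
ΔU = nCvΔT = 1.23×12.5×(1490−649) = 12900 J.
Q = 0 for an adiabatic process, so W = −ΔU = -12900 J.
State after step 1: P = 4530 kPa, V = 3.36 L, T = 1490 K.
Step 2 — Isochoric: V stays 3.36 L; P/T = const ⇒ T₂ = 2350 K, P₂ = 7140 kPa.
W = 0 (no volume change).
ΔU = nCvΔT = 1.23×12.5×(2350−1490) = 13100 J.
Q = ΔU = 13100 J.
Net over both steps: W = -12900 J, Q = 13100 J, ΔU = 26000 J.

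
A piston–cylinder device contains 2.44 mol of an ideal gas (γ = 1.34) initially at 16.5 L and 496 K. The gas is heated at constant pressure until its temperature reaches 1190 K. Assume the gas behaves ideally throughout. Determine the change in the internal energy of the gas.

41400 J

P₁ = nRT₁/V₁ = 2.44×8.314×496/16.5 = 610 kPa.
Isobaric: P stays 610 kPa; V/T = const ⇒ T₂ = 1190 K, V₂ = 39.6 L.
For an ideal gas ΔU = nCvΔT with Cv = R/(γ−1) = 24.5 J/(mol·K).
ΔU = 2.44×24.5×(1190−496) = 41400 J.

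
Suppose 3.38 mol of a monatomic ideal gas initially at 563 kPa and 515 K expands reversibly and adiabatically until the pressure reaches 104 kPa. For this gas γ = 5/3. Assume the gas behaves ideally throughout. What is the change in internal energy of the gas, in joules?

-10700 J

V₁ = nRT₁/P₁ = 3.38×8.314×515/563 = 25.7 L.
Adiabatic: T₂/T₁ = (P₂/P₁)^((γ−1)/γ) ⇒ T₂ = 515×(0.185)^0.400 = 262 K; V₂ = 70.8 L.
For an ideal gas ΔU = nCvΔT with Cv = (3/2)R = 12.5 J/(mol·K).
ΔU = 3.38×12.5×(262−515) = -10700 J.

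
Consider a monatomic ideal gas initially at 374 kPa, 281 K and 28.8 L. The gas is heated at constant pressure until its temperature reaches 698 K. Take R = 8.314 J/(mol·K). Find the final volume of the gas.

Isobaric: P stays 374 kPa; V/T = const ⇒ T₂ = 698 K, V₂ = 71.5 L.

71.5 L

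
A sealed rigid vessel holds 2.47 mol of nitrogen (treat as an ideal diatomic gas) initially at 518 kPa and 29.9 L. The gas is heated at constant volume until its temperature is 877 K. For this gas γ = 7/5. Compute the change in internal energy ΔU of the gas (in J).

6300 J

T₁ = P₁V₁/(nR) = 518×29.9/(2.47×8.314) = 754 K.
Isochoric: V stays 29.9 L; P/T = const ⇒ T₂ = 877 K, P₂ = 602 kPa.
For an ideal gas ΔU = nCvΔT with Cv = (5/2)R = 20.8 J/(mol·K).
ΔU = 2.47×20.8×(877−754) = 6300 J.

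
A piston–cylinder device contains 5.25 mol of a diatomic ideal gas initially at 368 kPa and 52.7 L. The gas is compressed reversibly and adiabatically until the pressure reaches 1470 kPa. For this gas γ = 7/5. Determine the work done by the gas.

-23500 J

T₁ = P₁V₁/(nR) = 368×52.7/(5.25×8.314) = 444 K.
Adiabatic: T₂/T₁ = (P₂/P₁)^((γ−1)/γ) ⇒ T₂ = 444×(3.99)^0.286 = 660 K; V₂ = 19.6 L.
ΔU = nCvΔT = 5.25×20.8×(660−444) = 23500 J.
Q = 0 for an adiabatic process, so W = −ΔU = -23500 J.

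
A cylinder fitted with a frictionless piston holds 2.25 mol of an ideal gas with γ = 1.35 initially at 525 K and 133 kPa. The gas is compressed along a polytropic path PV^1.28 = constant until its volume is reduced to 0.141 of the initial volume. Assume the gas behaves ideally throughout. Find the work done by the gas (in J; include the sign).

-25600 J

V₁ = nRT₁/P₁ = 2.25×8.314×525/133 = 73.8 L.
Polytropic n=1.28: T₂ = T₁(V₁/V₂)^(n−1) = 525×(7.09)^0.28 = 909 K; P₂ = P₁(V₁/V₂)^n = 1630 kPa.
W = (P₁V₁−P₂V₂)/(n−1) = (133×73.8−1630×10.4)/0.28 = -25600 J.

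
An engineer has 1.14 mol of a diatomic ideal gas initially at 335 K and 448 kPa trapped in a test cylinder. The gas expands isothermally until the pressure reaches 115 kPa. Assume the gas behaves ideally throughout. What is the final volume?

27.6 L

V₁ = nRT₁/P₁ = 1.14×8.314×335/448 = 7.09 L.
Isothermal: T stays 335 K; PV = const ⇒ V₂ = 27.6 L, P₂ = 115 kPa.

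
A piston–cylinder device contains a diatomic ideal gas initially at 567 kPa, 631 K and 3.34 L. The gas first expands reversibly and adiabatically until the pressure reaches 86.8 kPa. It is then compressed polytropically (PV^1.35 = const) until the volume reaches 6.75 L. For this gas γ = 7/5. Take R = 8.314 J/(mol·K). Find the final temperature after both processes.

461 K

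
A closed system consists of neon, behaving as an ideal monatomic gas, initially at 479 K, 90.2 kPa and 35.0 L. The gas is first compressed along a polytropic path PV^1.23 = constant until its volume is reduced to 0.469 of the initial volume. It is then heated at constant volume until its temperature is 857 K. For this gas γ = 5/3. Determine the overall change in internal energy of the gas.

3740 J

n = P₁V₁/(RT₁) = 90.2×35.0/(8.314×479) = 0.793 mol.
Step 1 — Polytropic n=1.23: T₂ = T₁(V₁/V₂)^(n−1) = 479×(2.13)^0.23 = 570 K; P₂ = P₁(V₁/V₂)^n = 229 kPa.
W = (P₁V₁−P₂V₂)/(n−1) = (90.2×35.0−229×16.4)/0.23 = -2610 J.
ΔU = nCvΔT = 0.793×12.5×(570−479) = 901 J.
Q = ΔU + W = -1710 J.
State after step 1: P = 229 kPa, V = 16.4 L, T = 570 K.
Step 2 — Isochoric: V stays 16.4 L; P/T = const ⇒ T₂ = 857 K, P₂ = 344 kPa.
W = 0 (no volume change).
ΔU = nCvΔT = 0.793×12.5×(857−570) = 2840 J.
Q = ΔU = 2840 J.
Net over both steps: W = -2610 J, Q = 1130 J, ΔU = 3740 J.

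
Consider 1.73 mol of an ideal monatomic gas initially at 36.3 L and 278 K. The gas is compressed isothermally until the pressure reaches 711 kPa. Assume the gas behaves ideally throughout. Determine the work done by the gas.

-7460 J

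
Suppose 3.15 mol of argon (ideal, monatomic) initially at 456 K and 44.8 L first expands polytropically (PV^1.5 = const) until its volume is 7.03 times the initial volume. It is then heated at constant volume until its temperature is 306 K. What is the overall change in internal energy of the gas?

P₁ = nRT₁/V₁ = 3.15×8.314×456/44.8 = 267 kPa.
Step 1 — Polytropic n=1.5: T₂ = T₁(V₁/V₂)^(n−1) = 456×(0.142)^0.50 = 172 K; P₂ = P₁(V₁/V₂)^n = 14.3 kPa.
W = (P₁V₁−P₂V₂)/(n−1) = (267×44.8−14.3×315)/0.50 = 14900 J.
ΔU = nCvΔT = 3.15×12.5×(172−456) = -11200 J.
Q = ΔU + W = 3720 J.
State after step 1: P = 14.3 kPa, V = 315 L, T = 172 K.
Step 2 — Isochoric: V stays 315 L; P/T = const ⇒ T₂ = 306 K, P₂ = 25.4 kPa.
W = 0 (no volume change).
ΔU = nCvΔT = 3.15×12.5×(306−172) = 5260 J.
Q = ΔU = 5260 J.
Net over both steps: W = 14900 J, Q = 8980 J, ΔU = -5890 J.

-5890 J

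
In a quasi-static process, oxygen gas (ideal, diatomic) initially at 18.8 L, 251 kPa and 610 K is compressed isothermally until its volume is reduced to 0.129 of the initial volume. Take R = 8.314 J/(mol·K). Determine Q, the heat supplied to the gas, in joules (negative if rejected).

-9660 J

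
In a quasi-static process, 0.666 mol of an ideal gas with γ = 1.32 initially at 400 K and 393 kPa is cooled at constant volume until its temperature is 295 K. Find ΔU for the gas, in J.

V₁ = nRT₁/P₁ = 0.666×8.314×400/393 = 5.64 L.
Isochoric: V stays 5.64 L; P/T = const ⇒ T₂ = 295 K, P₂ = 290 kPa.
For an ideal gas ΔU = nCvΔT with Cv = R/(γ−1) = 26.0 J/(mol·K).
ΔU = 0.666×26.0×(295−400) = -1820 J.

-1820 J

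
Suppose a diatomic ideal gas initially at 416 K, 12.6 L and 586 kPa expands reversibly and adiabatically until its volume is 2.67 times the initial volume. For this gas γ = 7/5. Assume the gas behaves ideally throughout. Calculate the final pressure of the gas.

148 kPa

Adiabatic: TV^(γ−1) = const ⇒ T₂ = 416×(0.375)^0.400 = 281 K; PV^γ = const ⇒ P₂ = 148 kPa.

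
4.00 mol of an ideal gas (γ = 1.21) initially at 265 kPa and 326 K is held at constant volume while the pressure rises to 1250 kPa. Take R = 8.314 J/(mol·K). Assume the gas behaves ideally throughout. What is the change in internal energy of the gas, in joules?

V₁ = nRT₁/P₁ = 4.00×8.314×326/265 = 40.9 L.
Isochoric: V stays 40.9 L; P/T = const ⇒ T₂ = 1540 K, P₂ = 1250 kPa.
For an ideal gas ΔU = nCvΔT with Cv = R/(γ−1) = 39.6 J/(mol·K).
ΔU = 4.00×39.6×(1540−326) = 192000 J.

192000 J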